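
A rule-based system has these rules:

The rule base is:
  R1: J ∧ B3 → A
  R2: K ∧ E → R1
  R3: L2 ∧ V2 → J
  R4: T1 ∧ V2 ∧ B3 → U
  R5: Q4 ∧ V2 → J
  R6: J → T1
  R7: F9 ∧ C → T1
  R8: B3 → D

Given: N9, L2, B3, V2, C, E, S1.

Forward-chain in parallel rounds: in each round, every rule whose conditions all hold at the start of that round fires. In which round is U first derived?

Round 1: R3 [L2 ∧ V2 → J]; R8 [B3 → D]. Adds J, D.
Round 2: R1 [J ∧ B3 → A]; R6 [J → T1]. Adds A, T1.
Round 3: R4 [T1 ∧ V2 ∧ B3 → U]. Adds U.
U first appears in round 3.

3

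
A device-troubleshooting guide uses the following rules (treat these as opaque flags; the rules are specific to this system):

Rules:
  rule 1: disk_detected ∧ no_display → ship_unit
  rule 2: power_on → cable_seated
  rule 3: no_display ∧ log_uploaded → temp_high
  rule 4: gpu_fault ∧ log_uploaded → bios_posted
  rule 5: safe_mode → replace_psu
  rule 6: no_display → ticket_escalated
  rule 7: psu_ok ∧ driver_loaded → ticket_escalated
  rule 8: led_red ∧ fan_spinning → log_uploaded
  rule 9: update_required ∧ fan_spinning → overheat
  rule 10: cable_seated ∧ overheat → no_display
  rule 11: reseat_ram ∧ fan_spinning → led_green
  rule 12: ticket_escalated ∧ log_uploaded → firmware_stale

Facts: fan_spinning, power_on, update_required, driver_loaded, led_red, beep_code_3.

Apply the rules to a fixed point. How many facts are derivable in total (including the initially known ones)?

Round 1: rule 2 [power_on → cable_seated]; rule 8 [led_red ∧ fan_spinning → log_uploaded]; rule 9 [update_required ∧ fan_spinning → overheat]. Adds cable_seated, log_uploaded, overheat.
Round 2: rule 10 [cable_seated ∧ overheat → no_display]. Adds no_display.
Round 3: rule 3 [no_display ∧ log_uploaded → temp_high]; rule 6 [no_display → ticket_escalated]. Adds temp_high, ticket_escalated.
Round 4: rule 12 [ticket_escalated ∧ log_uploaded → firmware_stale]. Adds firmware_stale.
Closure: {beep_code_3, cable_seated, driver_loaded, fan_spinning, firmware_stale, led_red, log_uploaded, no_display, overheat, power_on, temp_high, ticket_escalated, update_required} — 13 facts.

13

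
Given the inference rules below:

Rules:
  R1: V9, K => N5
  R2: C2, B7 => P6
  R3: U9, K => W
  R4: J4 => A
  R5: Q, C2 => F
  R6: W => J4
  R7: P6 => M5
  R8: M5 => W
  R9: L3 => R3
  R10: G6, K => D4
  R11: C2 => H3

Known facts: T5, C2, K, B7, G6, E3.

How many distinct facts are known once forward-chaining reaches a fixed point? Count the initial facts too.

13

[1] R2 [C2, B7 => P6]; R10 [G6, K => D4]; R11 [C2 => H3]. ⇒ new: P6, D4, H3.
[2] R7 [P6 => M5]. ⇒ new: M5.
[3] R8 [M5 => W]. ⇒ new: W.
[4] R6 [W => J4]. ⇒ new: J4.
[5] R4 [J4 => A]. ⇒ new: A.
Closure: {A, B7, C2, D4, E3, G6, H3, J4, K, M5, P6, T5, W} — 13 facts.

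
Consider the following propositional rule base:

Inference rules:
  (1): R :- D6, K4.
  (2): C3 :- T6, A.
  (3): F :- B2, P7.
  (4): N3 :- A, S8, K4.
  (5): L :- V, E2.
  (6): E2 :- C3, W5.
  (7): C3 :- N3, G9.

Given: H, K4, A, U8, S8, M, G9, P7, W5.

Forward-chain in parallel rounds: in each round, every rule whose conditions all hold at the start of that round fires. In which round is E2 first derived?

Round 1 fires (4), giving N3.
Round 2 fires (7), giving C3.
Round 3 fires (6), giving E2.
E2 first appears in round 3.

3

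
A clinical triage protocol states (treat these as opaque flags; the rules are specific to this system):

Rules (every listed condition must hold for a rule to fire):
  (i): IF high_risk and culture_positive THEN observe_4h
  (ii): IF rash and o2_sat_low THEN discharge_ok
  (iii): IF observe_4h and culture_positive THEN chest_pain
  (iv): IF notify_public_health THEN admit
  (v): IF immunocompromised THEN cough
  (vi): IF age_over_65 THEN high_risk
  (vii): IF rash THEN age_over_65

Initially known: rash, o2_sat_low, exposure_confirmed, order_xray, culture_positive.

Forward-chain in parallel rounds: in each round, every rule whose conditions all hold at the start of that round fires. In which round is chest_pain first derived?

4

Round 1 — (ii), (vii), derive discharge_ok, age_over_65.
Round 2 — (vi), derive high_risk.
Round 3 — (i), derive observe_4h.
Round 4 — (iii), derive chest_pain.
chest_pain first appears in round 4.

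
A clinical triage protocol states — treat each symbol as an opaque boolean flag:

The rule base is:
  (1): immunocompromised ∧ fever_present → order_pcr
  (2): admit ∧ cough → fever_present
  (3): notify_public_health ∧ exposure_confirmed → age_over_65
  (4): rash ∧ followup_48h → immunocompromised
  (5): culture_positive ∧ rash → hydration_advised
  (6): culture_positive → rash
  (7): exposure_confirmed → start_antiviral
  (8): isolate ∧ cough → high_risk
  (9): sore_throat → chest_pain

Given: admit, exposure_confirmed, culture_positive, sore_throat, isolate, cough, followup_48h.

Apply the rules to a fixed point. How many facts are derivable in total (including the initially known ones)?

Round 1 — (2), (6), (7), (8), (9), derive fever_present, rash, start_antiviral, high_risk, chest_pain.
Round 2 — (4), (5), derive immunocompromised, hydration_advised.
Round 3 — (1), derive order_pcr.
Closure: {admit, chest_pain, cough, culture_positive, exposure_confirmed, fever_present, followup_48h, high_risk, hydration_advised, immunocompromised, isolate, order_pcr, rash, sore_throat, start_antiviral} — 15 facts.

15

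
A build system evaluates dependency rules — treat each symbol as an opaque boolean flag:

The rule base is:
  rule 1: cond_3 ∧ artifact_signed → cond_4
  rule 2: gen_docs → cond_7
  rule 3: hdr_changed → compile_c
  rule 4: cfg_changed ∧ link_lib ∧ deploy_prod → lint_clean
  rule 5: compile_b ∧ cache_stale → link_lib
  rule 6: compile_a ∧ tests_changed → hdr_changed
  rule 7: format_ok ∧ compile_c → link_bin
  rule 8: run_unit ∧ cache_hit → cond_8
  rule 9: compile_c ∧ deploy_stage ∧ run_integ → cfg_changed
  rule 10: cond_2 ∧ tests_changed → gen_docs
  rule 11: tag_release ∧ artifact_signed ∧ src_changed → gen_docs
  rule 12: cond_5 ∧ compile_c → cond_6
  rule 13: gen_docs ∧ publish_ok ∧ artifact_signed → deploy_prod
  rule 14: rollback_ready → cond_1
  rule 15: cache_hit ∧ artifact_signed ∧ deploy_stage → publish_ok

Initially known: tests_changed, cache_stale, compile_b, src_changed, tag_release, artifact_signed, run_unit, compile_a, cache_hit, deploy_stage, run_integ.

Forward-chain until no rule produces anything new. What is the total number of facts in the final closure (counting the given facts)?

21

[1] rule 5 [compile_b ∧ cache_stale → link_lib]; rule 6 [compile_a ∧ tests_changed → hdr_changed]; rule 8 [run_unit ∧ cache_hit → cond_8]; rule 11 [tag_release ∧ artifact_signed ∧ src_changed → gen_docs]; rule 15 [cache_hit ∧ artifact_signed ∧ deploy_stage → publish_ok]. ⇒ new: link_lib, hdr_changed, cond_8, gen_docs, publish_ok.
[2] rule 2 [gen_docs → cond_7]; rule 3 [hdr_changed → compile_c]; rule 13 [gen_docs ∧ publish_ok ∧ artifact_signed → deploy_prod]. ⇒ new: cond_7, compile_c, deploy_prod.
[3] rule 9 [compile_c ∧ deploy_stage ∧ run_integ → cfg_changed]. ⇒ new: cfg_changed.
[4] rule 4 [cfg_changed ∧ link_lib ∧ deploy_prod → lint_clean]. ⇒ new: lint_clean.
Closure: {artifact_signed, cache_hit, cache_stale, cfg_changed, compile_a, compile_b, compile_c, cond_7, cond_8, deploy_prod, deploy_stage, gen_docs, hdr_changed, link_lib, lint_clean, publish_ok, run_integ, run_unit, src_changed, tag_release, tests_changed} — 21 facts.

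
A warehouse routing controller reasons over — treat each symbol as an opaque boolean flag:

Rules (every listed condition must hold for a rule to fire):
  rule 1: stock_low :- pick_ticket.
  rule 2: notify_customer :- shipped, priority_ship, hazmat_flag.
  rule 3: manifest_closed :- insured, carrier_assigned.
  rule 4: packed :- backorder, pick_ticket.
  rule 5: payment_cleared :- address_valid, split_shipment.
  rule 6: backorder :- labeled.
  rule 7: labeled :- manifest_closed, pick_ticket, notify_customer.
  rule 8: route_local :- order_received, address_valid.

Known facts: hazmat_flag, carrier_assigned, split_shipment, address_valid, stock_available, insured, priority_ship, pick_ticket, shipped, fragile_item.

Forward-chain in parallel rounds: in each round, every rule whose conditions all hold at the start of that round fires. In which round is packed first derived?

Round 1: rule 1 [stock_low :- pick_ticket.]; rule 2 [notify_customer :- shipped, priority_ship, hazmat_flag.]; rule 3 [manifest_closed :- insured, carrier_assigned.]; rule 5 [payment_cleared :- address_valid, split_shipment.]. New: stock_low, notify_customer, manifest_closed, payment_cleared.
Round 2: rule 7 [labeled :- manifest_closed, pick_ticket, notify_customer.]. New: labeled.
Round 3: rule 6 [backorder :- labeled.]. New: backorder.
Round 4: rule 4 [packed :- backorder, pick_ticket.]. New: packed.
packed first appears in round 4.

4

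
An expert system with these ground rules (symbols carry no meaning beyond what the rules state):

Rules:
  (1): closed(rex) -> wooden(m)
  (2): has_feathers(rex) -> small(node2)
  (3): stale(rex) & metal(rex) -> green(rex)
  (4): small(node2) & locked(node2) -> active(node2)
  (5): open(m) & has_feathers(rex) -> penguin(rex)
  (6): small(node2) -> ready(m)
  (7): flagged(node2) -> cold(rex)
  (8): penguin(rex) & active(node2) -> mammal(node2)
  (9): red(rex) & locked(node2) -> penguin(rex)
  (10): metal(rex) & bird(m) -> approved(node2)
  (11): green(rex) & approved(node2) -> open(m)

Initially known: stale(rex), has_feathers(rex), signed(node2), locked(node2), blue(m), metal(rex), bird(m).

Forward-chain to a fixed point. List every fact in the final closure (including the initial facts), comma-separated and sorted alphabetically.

[1] (2) [has_feathers(rex) -> small(node2)]; (3) [stale(rex) & metal(rex) -> green(rex)]; (10) [metal(rex) & bird(m) -> approved(node2)]. ⇒ new: small(node2), green(rex), approved(node2).
[2] (4) [small(node2) & locked(node2) -> active(node2)]; (6) [small(node2) -> ready(m)]; (11) [green(rex) & approved(node2) -> open(m)]. ⇒ new: active(node2), ready(m), open(m).
[3] (5) [open(m) & has_feathers(rex) -> penguin(rex)]. ⇒ new: penguin(rex).
[4] (8) [penguin(rex) & active(node2) -> mammal(node2)]. ⇒ new: mammal(node2).

active(node2), approved(node2), bird(m), blue(m), green(rex), has_feathers(rex), locked(node2), mammal(node2), metal(rex), open(m), penguin(rex), ready(m), signed(node2), small(node2), stale(rex)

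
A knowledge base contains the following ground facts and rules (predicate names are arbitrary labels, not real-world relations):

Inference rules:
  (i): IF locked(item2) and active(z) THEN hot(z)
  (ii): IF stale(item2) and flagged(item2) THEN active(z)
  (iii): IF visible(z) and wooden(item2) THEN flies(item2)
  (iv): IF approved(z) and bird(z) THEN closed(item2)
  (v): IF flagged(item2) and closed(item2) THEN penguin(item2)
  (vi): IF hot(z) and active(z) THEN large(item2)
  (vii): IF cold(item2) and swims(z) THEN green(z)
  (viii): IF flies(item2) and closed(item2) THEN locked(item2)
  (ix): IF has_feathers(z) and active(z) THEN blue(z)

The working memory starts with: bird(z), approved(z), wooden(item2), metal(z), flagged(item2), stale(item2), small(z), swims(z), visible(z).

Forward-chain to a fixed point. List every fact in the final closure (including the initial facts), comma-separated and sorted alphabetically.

active(z), approved(z), bird(z), closed(item2), flagged(item2), flies(item2), hot(z), large(item2), locked(item2), metal(z), penguin(item2), small(z), stale(item2), swims(z), visible(z), wooden(item2)

Round 1: (ii) [IF stale(item2) and flagged(item2) THEN active(z)]; (iii) [IF visible(z) and wooden(item2) THEN flies(item2)]; (iv) [IF approved(z) and bird(z) THEN closed(item2)]. New: active(z), flies(item2), closed(item2).
Round 2: (v) [IF flagged(item2) and closed(item2) THEN penguin(item2)]; (viii) [IF flies(item2) and closed(item2) THEN locked(item2)]. New: penguin(item2), locked(item2).
Round 3: (i) [IF locked(item2) and active(z) THEN hot(z)]. New: hot(z).
Round 4: (vi) [IF hot(z) and active(z) THEN large(item2)]. New: large(item2).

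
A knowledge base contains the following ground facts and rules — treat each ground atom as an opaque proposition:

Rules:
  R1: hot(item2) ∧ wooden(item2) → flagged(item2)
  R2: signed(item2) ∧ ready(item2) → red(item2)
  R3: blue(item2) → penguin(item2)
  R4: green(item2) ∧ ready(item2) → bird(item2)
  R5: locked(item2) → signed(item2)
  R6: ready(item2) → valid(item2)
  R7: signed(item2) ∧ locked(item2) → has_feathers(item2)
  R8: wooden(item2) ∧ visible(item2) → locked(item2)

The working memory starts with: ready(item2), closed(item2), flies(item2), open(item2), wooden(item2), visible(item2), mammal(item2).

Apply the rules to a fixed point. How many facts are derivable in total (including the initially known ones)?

Round 1: R6 [ready(item2) → valid(item2)]; R8 [wooden(item2) ∧ visible(item2) → locked(item2)]. Adds valid(item2), locked(item2).
Round 2: R5 [locked(item2) → signed(item2)]. Adds signed(item2).
Round 3: R2 [signed(item2) ∧ ready(item2) → red(item2)]; R7 [signed(item2) ∧ locked(item2) → has_feathers(item2)]. Adds red(item2), has_feathers(item2).
Closure: {closed(item2), flies(item2), has_feathers(item2), locked(item2), mammal(item2), open(item2), ready(item2), red(item2), signed(item2), valid(item2), visible(item2), wooden(item2)} — 12 facts.

12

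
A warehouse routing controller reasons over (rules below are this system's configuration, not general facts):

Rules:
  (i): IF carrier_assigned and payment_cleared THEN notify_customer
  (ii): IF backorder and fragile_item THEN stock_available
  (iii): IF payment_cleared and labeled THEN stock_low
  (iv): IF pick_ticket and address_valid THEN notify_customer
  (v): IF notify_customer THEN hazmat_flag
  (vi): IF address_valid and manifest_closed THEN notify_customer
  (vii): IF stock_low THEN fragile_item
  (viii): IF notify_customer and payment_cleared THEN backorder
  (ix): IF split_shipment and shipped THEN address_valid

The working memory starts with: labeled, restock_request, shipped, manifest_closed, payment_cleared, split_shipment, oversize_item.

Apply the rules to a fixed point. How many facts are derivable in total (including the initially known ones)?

14

Round 1: (iii) [IF payment_cleared and labeled THEN stock_low]; (ix) [IF split_shipment and shipped THEN address_valid]. New: stock_low, address_valid.
Round 2: (vi) [IF address_valid and manifest_closed THEN notify_customer]; (vii) [IF stock_low THEN fragile_item]. New: notify_customer, fragile_item.
Round 3: (v) [IF notify_customer THEN hazmat_flag]; (viii) [IF notify_customer and payment_cleared THEN backorder]. New: hazmat_flag, backorder.
Round 4: (ii) [IF backorder and fragile_item THEN stock_available]. New: stock_available.
Closure: {address_valid, backorder, fragile_item, hazmat_flag, labeled, manifest_closed, notify_customer, oversize_item, payment_cleared, restock_request, shipped, split_shipment, stock_available, stock_low} — 14 facts.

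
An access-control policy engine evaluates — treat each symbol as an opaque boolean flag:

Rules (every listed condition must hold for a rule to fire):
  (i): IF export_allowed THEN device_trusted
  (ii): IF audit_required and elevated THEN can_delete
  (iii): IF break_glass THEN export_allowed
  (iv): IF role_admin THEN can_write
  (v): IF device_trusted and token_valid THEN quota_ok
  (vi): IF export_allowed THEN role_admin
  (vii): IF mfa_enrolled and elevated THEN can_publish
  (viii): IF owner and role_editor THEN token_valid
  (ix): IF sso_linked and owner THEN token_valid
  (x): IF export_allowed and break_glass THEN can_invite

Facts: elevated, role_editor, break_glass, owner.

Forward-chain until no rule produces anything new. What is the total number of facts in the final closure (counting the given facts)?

11

Round 1: (iii) [IF break_glass THEN export_allowed]; (viii) [IF owner and role_editor THEN token_valid]. Adds export_allowed, token_valid.
Round 2: (i) [IF export_allowed THEN device_trusted]; (vi) [IF export_allowed THEN role_admin]; (x) [IF export_allowed and break_glass THEN can_invite]. Adds device_trusted, role_admin, can_invite.
Round 3: (iv) [IF role_admin THEN can_write]; (v) [IF device_trusted and token_valid THEN quota_ok]. Adds can_write, quota_ok.
Closure: {break_glass, can_invite, can_write, device_trusted, elevated, export_allowed, owner, quota_ok, role_admin, role_editor, token_valid} — 11 facts.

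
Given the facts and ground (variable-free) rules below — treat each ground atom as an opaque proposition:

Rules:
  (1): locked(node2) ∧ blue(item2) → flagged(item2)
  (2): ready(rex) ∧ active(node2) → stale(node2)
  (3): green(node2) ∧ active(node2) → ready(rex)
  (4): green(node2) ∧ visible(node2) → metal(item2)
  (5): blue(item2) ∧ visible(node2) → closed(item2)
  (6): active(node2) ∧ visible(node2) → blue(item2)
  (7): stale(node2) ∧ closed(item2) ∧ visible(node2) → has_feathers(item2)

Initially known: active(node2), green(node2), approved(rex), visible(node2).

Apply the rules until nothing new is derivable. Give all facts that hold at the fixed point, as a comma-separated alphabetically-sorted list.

Round 1: (3) [green(node2) ∧ active(node2) → ready(rex)]; (4) [green(node2) ∧ visible(node2) → metal(item2)]; (6) [active(node2) ∧ visible(node2) → blue(item2)]. New: ready(rex), metal(item2), blue(item2).
Round 2: (2) [ready(rex) ∧ active(node2) → stale(node2)]; (5) [blue(item2) ∧ visible(node2) → closed(item2)]. New: stale(node2), closed(item2).
Round 3: (7) [stale(node2) ∧ closed(item2) ∧ visible(node2) → has_feathers(item2)]. New: has_feathers(item2).

active(node2), approved(rex), blue(item2), closed(item2), green(node2), has_feathers(item2), metal(item2), ready(rex), stale(node2), visible(node2)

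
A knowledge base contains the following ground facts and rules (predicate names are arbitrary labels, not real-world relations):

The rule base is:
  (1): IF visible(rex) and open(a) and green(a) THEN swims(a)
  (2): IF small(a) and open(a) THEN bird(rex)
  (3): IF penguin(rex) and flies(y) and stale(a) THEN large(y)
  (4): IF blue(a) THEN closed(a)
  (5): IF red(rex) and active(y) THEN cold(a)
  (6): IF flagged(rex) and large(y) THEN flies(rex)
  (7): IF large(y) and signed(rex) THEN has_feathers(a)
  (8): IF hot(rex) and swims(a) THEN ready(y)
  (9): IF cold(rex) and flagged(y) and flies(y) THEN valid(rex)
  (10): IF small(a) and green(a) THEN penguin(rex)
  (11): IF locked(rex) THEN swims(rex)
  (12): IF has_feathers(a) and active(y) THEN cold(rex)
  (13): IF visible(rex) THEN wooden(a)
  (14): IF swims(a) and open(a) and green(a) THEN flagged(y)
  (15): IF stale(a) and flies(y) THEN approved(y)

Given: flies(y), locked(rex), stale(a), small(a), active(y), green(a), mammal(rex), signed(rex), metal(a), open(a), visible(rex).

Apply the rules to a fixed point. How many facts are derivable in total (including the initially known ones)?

22

Round 1 fires (1), (2), (10), (11), (13), (15), giving swims(a), bird(rex), penguin(rex), swims(rex), wooden(a), approved(y).
Round 2 fires (3), (14), giving large(y), flagged(y).
Round 3 fires (7), giving has_feathers(a).
Round 4 fires (12), giving cold(rex).
Round 5 fires (9), giving valid(rex).
Closure: {active(y), approved(y), bird(rex), cold(rex), flagged(y), flies(y), green(a), has_feathers(a), large(y), locked(rex), mammal(rex), metal(a), open(a), penguin(rex), signed(rex), small(a), stale(a), swims(a), swims(rex), valid(rex), visible(rex), wooden(a)} — 22 facts.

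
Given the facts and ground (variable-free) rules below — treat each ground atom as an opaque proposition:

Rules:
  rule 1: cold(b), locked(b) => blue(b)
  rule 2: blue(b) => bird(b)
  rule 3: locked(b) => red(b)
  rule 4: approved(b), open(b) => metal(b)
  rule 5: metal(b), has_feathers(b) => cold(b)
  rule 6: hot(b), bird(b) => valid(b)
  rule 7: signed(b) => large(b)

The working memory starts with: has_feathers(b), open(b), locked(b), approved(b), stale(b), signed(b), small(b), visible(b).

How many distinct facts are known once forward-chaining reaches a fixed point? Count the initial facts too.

Round 1: rule 3 [locked(b) => red(b)]; rule 4 [approved(b), open(b) => metal(b)]; rule 7 [signed(b) => large(b)]. New: red(b), metal(b), large(b).
Round 2: rule 5 [metal(b), has_feathers(b) => cold(b)]. New: cold(b).
Round 3: rule 1 [cold(b), locked(b) => blue(b)]. New: blue(b).
Round 4: rule 2 [blue(b) => bird(b)]. New: bird(b).
Closure: {approved(b), bird(b), blue(b), cold(b), has_feathers(b), large(b), locked(b), metal(b), open(b), red(b), signed(b), small(b), stale(b), visible(b)} — 14 facts.

14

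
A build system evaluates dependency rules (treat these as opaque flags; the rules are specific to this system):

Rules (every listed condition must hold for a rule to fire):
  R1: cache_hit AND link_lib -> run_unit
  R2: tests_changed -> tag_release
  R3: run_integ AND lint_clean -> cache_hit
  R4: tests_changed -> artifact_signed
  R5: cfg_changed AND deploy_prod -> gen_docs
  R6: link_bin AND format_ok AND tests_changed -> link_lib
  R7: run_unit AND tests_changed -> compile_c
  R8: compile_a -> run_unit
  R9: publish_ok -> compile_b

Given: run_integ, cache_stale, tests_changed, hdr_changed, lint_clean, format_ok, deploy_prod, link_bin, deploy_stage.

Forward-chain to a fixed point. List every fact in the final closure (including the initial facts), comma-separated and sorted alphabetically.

Round 1: R2 [tests_changed -> tag_release]; R3 [run_integ AND lint_clean -> cache_hit]; R4 [tests_changed -> artifact_signed]; R6 [link_bin AND format_ok AND tests_changed -> link_lib]. Adds tag_release, cache_hit, artifact_signed, link_lib.
Round 2: R1 [cache_hit AND link_lib -> run_unit]. Adds run_unit.
Round 3: R7 [run_unit AND tests_changed -> compile_c]. Adds compile_c.

artifact_signed, cache_hit, cache_stale, compile_c, deploy_prod, deploy_stage, format_ok, hdr_changed, link_bin, link_lib, lint_clean, run_integ, run_unit, tag_release, tests_changed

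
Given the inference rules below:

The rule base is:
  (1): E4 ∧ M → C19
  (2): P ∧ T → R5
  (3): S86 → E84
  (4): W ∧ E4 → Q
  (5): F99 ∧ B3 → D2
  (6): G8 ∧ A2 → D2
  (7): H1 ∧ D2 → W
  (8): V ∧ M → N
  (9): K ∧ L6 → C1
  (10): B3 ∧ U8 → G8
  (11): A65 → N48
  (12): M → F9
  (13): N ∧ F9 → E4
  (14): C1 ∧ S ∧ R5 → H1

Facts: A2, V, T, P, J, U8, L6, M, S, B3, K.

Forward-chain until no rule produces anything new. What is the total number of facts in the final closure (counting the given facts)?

22

Round 1 fires (2), (8), (9), (10), (12), giving R5, N, C1, G8, F9.
Round 2 fires (6), (13), (14), giving D2, E4, H1.
Round 3 fires (1), (7), giving C19, W.
Round 4 fires (4), giving Q.
Closure: {A2, B3, C1, C19, D2, E4, F9, G8, H1, J, K, L6, M, N, P, Q, R5, S, T, U8, V, W} — 22 facts.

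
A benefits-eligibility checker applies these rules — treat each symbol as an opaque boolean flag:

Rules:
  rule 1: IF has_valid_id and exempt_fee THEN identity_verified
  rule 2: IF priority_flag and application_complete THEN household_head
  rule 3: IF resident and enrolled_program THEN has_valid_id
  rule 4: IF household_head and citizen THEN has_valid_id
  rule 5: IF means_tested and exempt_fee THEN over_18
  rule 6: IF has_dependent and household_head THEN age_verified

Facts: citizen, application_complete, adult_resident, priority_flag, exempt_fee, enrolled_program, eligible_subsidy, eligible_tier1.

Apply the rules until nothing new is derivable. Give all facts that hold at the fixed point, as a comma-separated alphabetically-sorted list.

Round 1 — rule 2, derive household_head.
Round 2 — rule 4, derive has_valid_id.
Round 3 — rule 1, derive identity_verified.

adult_resident, application_complete, citizen, eligible_subsidy, eligible_tier1, enrolled_program, exempt_fee, has_valid_id, household_head, identity_verified, priority_flag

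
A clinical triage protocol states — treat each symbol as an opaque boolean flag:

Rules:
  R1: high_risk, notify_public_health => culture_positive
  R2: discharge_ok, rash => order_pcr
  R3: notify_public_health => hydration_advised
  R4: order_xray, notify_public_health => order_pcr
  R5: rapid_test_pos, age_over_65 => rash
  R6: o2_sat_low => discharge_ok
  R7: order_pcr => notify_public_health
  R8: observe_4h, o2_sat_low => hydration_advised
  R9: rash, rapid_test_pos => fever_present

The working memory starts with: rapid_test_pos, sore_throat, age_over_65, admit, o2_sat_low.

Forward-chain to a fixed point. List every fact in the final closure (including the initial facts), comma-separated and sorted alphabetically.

admit, age_over_65, discharge_ok, fever_present, hydration_advised, notify_public_health, o2_sat_low, order_pcr, rapid_test_pos, rash, sore_throat

[1] R5 [rapid_test_pos, age_over_65 => rash]; R6 [o2_sat_low => discharge_ok]. ⇒ new: rash, discharge_ok.
[2] R2 [discharge_ok, rash => order_pcr]; R9 [rash, rapid_test_pos => fever_present]. ⇒ new: order_pcr, fever_present.
[3] R7 [order_pcr => notify_public_health]. ⇒ new: notify_public_health.
[4] R3 [notify_public_health => hydration_advised]. ⇒ new: hydration_advised.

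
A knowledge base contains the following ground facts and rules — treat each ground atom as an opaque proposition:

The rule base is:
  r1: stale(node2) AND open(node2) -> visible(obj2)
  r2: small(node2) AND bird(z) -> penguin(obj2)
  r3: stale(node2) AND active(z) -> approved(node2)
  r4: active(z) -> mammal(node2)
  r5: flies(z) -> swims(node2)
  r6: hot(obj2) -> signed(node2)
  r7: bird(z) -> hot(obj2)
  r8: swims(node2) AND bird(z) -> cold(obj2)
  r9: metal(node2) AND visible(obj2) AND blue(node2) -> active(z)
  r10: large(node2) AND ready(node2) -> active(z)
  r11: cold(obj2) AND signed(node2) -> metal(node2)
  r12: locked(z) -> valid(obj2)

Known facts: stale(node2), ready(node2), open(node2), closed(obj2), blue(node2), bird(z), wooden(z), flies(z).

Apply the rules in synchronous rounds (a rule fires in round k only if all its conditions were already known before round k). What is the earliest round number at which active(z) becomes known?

Round 1: r1 [stale(node2) AND open(node2) -> visible(obj2)]; r5 [flies(z) -> swims(node2)]; r7 [bird(z) -> hot(obj2)]. New: visible(obj2), swims(node2), hot(obj2).
Round 2: r6 [hot(obj2) -> signed(node2)]; r8 [swims(node2) AND bird(z) -> cold(obj2)]. New: signed(node2), cold(obj2).
Round 3: r11 [cold(obj2) AND signed(node2) -> metal(node2)]. New: metal(node2).
Round 4: r9 [metal(node2) AND visible(obj2) AND blue(node2) -> active(z)]. New: active(z).
active(z) first appears in round 4.

4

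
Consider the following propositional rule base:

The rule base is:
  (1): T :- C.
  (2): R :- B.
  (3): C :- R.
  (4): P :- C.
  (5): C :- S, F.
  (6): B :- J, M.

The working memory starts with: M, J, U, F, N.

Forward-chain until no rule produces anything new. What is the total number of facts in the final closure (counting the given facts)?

10

Round 1 — (6), derive B.
Round 2 — (2), derive R.
Round 3 — (3), derive C.
Round 4 — (1), (4), derive T, P.
Closure: {B, C, F, J, M, N, P, R, T, U} — 10 facts.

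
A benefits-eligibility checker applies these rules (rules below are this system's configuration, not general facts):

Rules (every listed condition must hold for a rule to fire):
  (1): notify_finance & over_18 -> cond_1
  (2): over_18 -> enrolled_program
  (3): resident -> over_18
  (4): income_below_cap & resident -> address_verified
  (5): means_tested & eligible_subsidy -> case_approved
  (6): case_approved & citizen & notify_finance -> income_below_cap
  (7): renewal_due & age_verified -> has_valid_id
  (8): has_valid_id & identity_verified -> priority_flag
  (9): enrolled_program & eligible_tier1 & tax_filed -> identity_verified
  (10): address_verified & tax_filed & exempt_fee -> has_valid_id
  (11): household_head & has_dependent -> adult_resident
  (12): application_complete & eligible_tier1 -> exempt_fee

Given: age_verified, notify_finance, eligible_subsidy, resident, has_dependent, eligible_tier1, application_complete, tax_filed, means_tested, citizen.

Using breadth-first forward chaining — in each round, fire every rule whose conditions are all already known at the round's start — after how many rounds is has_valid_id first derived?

Round 1: (3) [resident -> over_18]; (5) [means_tested & eligible_subsidy -> case_approved]; (12) [application_complete & eligible_tier1 -> exempt_fee]. New: over_18, case_approved, exempt_fee.
Round 2: (1) [notify_finance & over_18 -> cond_1]; (2) [over_18 -> enrolled_program]; (6) [case_approved & citizen & notify_finance -> income_below_cap]. New: cond_1, enrolled_program, income_below_cap.
Round 3: (4) [income_below_cap & resident -> address_verified]; (9) [enrolled_program & eligible_tier1 & tax_filed -> identity_verified]. New: address_verified, identity_verified.
Round 4: (10) [address_verified & tax_filed & exempt_fee -> has_valid_id]. New: has_valid_id.
has_valid_id first appears in round 4.

4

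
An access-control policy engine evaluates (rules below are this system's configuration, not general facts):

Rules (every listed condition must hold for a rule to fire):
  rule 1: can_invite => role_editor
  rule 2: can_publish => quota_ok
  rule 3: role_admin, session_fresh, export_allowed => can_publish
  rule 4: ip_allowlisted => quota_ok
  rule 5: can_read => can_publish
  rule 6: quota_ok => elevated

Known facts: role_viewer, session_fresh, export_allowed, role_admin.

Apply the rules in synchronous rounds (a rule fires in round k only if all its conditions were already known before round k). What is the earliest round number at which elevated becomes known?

Round 1: rule 3 [role_admin, session_fresh, export_allowed => can_publish]. Adds can_publish.
Round 2: rule 2 [can_publish => quota_ok]. Adds quota_ok.
Round 3: rule 6 [quota_ok => elevated]. Adds elevated.
elevated first appears in round 3.

3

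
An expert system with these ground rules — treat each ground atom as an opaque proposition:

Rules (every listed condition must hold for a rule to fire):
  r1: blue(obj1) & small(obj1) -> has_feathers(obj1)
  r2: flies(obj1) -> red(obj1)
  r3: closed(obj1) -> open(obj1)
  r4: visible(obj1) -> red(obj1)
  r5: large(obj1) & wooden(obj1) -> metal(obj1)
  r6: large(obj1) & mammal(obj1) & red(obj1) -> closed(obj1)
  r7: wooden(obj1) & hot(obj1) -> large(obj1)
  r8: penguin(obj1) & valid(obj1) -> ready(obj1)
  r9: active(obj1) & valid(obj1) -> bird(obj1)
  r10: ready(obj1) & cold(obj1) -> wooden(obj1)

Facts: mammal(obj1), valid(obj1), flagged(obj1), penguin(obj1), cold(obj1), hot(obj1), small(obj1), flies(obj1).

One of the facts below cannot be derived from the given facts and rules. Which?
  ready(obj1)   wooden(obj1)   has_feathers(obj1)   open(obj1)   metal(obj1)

Round 1 — r2, r8, derive red(obj1), ready(obj1).
Round 2 — r10, derive wooden(obj1).
Round 3 — r7, derive large(obj1).
Round 4 — r5, r6, derive metal(obj1), closed(obj1).
Round 5 — r3, derive open(obj1).
Derived: open(obj1) (round 5), metal(obj1) (round 4), wooden(obj1) (round 2), ready(obj1) (round 1). has_feathers(obj1) never appears in any round.

has_feathers(obj1)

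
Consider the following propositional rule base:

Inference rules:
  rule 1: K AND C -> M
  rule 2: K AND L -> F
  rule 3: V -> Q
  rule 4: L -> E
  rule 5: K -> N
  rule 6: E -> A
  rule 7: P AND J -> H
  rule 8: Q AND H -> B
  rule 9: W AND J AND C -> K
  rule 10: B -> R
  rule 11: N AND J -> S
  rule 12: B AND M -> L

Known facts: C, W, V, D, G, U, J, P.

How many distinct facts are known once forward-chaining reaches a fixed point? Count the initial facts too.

[1] rule 3 [V -> Q]; rule 7 [P AND J -> H]; rule 9 [W AND J AND C -> K]. ⇒ new: Q, H, K.
[2] rule 1 [K AND C -> M]; rule 5 [K -> N]; rule 8 [Q AND H -> B]. ⇒ new: M, N, B.
[3] rule 10 [B -> R]; rule 11 [N AND J -> S]; rule 12 [B AND M -> L]. ⇒ new: R, S, L.
[4] rule 2 [K AND L -> F]; rule 4 [L -> E]. ⇒ new: F, E.
[5] rule 6 [E -> A]. ⇒ new: A.
Closure: {A, B, C, D, E, F, G, H, J, K, L, M, N, P, Q, R, S, U, V, W} — 20 facts.

20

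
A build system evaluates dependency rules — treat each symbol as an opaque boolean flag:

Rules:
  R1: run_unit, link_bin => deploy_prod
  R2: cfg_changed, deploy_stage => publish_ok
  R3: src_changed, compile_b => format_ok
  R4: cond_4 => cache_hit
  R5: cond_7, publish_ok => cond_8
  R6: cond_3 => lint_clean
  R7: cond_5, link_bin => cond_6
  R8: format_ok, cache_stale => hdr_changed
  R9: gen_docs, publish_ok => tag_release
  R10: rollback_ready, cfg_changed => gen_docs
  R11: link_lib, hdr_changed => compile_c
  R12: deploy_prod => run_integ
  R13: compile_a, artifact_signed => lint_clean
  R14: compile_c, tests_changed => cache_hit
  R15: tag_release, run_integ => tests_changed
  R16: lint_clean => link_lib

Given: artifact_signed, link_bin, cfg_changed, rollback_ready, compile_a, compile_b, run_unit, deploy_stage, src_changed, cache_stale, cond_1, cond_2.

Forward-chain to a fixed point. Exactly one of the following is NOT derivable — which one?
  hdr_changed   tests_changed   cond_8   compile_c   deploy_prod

cond_8

Round 1 fires R1, R2, R3, R10, R13, giving deploy_prod, publish_ok, format_ok, gen_docs, lint_clean.
Round 2 fires R8, R9, R12, R16, giving hdr_changed, tag_release, run_integ, link_lib.
Round 3 fires R11, R15, giving compile_c, tests_changed.
Round 4 fires R14, giving cache_hit.
Derived: compile_c (round 3), deploy_prod (round 1), hdr_changed (round 2), tests_changed (round 3). cond_8 never appears in any round.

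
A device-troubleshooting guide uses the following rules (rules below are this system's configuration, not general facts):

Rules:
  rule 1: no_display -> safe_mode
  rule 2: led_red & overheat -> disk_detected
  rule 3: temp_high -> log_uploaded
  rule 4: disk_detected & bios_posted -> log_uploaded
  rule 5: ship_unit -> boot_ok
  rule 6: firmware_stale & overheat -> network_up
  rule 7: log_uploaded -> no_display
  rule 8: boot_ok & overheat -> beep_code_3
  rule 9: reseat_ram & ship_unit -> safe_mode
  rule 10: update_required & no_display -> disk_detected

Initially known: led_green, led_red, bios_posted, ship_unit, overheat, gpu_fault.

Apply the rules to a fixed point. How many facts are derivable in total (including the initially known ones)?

12

[1] rule 2 [led_red & overheat -> disk_detected]; rule 5 [ship_unit -> boot_ok]. ⇒ new: disk_detected, boot_ok.
[2] rule 4 [disk_detected & bios_posted -> log_uploaded]; rule 8 [boot_ok & overheat -> beep_code_3]. ⇒ new: log_uploaded, beep_code_3.
[3] rule 7 [log_uploaded -> no_display]. ⇒ new: no_display.
[4] rule 1 [no_display -> safe_mode]. ⇒ new: safe_mode.
Closure: {beep_code_3, bios_posted, boot_ok, disk_detected, gpu_fault, led_green, led_red, log_uploaded, no_display, overheat, safe_mode, ship_unit} — 12 facts.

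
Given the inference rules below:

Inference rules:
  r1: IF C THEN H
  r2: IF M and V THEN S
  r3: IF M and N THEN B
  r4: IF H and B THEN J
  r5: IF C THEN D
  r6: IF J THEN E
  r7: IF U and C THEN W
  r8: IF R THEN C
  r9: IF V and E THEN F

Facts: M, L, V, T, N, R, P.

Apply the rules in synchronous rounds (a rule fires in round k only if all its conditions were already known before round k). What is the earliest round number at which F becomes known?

Round 1: r2 [IF M and V THEN S]; r3 [IF M and N THEN B]; r8 [IF R THEN C]. New: S, B, C.
Round 2: r1 [IF C THEN H]; r5 [IF C THEN D]. New: H, D.
Round 3: r4 [IF H and B THEN J]. New: J.
Round 4: r6 [IF J THEN E]. New: E.
Round 5: r9 [IF V and E THEN F]. New: F.
F first appears in round 5.

5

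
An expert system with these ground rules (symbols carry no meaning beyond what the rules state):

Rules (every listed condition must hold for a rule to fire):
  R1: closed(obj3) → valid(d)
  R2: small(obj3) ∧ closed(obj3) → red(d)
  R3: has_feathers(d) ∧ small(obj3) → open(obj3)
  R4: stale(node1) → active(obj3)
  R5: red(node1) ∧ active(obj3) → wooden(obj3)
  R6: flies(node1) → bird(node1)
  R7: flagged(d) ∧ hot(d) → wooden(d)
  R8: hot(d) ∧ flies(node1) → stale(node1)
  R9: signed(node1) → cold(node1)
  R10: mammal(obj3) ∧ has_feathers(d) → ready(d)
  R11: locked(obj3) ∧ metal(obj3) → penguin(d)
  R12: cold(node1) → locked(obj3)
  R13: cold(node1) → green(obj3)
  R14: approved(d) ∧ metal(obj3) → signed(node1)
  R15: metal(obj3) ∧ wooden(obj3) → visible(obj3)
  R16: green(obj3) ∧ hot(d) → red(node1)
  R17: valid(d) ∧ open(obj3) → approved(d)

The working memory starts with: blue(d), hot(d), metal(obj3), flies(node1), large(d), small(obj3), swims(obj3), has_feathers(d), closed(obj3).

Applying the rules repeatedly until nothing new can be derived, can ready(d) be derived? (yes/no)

Round 1: R1 [closed(obj3) → valid(d)]; R2 [small(obj3) ∧ closed(obj3) → red(d)]; R3 [has_feathers(d) ∧ small(obj3) → open(obj3)]; R6 [flies(node1) → bird(node1)]; R8 [hot(d) ∧ flies(node1) → stale(node1)]. Adds valid(d), red(d), open(obj3), bird(node1), stale(node1).
Round 2: R4 [stale(node1) → active(obj3)]; R17 [valid(d) ∧ open(obj3) → approved(d)]. Adds active(obj3), approved(d).
Round 3: R14 [approved(d) ∧ metal(obj3) → signed(node1)]. Adds signed(node1).
Round 4: R9 [signed(node1) → cold(node1)]. Adds cold(node1).
Round 5: R12 [cold(node1) → locked(obj3)]; R13 [cold(node1) → green(obj3)]. Adds locked(obj3), green(obj3).
Round 6: R11 [locked(obj3) ∧ metal(obj3) → penguin(d)]; R16 [green(obj3) ∧ hot(d) → red(node1)]. Adds penguin(d), red(node1).
Round 7: R5 [red(node1) ∧ active(obj3) → wooden(obj3)]. Adds wooden(obj3).
Round 8: R15 [metal(obj3) ∧ wooden(obj3) → visible(obj3)]. Adds visible(obj3).
Fixed point reached. ready(d) is concluded only by R10; R10 needs mammal(obj3) (never derived).

no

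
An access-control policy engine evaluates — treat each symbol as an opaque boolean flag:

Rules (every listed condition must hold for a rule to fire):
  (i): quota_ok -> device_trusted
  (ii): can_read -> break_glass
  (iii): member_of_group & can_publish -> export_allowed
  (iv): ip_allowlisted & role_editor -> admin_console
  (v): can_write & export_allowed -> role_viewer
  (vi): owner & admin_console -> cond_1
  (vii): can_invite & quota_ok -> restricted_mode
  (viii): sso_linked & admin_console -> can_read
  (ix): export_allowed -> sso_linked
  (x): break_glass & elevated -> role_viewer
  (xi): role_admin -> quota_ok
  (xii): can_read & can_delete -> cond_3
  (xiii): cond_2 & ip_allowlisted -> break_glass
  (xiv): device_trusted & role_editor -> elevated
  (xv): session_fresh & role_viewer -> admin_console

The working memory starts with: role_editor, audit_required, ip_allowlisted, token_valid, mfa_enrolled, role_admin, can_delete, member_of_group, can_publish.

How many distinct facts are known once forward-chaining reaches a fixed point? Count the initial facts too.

19

Round 1: (iii) [member_of_group & can_publish -> export_allowed]; (iv) [ip_allowlisted & role_editor -> admin_console]; (xi) [role_admin -> quota_ok]. New: export_allowed, admin_console, quota_ok.
Round 2: (i) [quota_ok -> device_trusted]; (ix) [export_allowed -> sso_linked]. New: device_trusted, sso_linked.
Round 3: (viii) [sso_linked & admin_console -> can_read]; (xiv) [device_trusted & role_editor -> elevated]. New: can_read, elevated.
Round 4: (ii) [can_read -> break_glass]; (xii) [can_read & can_delete -> cond_3]. New: break_glass, cond_3.
Round 5: (x) [break_glass & elevated -> role_viewer]. New: role_viewer.
Closure: {admin_console, audit_required, break_glass, can_delete, can_publish, can_read, cond_3, device_trusted, elevated, export_allowed, ip_allowlisted, member_of_group, mfa_enrolled, quota_ok, role_admin, role_editor, role_viewer, sso_linked, token_valid} — 19 facts.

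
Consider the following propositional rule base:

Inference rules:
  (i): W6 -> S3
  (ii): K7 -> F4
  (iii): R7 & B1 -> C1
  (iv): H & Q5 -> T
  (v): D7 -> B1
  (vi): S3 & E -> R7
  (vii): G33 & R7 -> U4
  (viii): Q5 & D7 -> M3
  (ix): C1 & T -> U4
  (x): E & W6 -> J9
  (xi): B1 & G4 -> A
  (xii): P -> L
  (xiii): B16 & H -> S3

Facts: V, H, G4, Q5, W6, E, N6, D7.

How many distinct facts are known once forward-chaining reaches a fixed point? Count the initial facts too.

17

Round 1: (i) [W6 -> S3]; (iv) [H & Q5 -> T]; (v) [D7 -> B1]; (viii) [Q5 & D7 -> M3]; (x) [E & W6 -> J9]. Adds S3, T, B1, M3, J9.
Round 2: (vi) [S3 & E -> R7]; (xi) [B1 & G4 -> A]. Adds R7, A.
Round 3: (iii) [R7 & B1 -> C1]. Adds C1.
Round 4: (ix) [C1 & T -> U4]. Adds U4.
Closure: {A, B1, C1, D7, E, G4, H, J9, M3, N6, Q5, R7, S3, T, U4, V, W6} — 17 facts.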